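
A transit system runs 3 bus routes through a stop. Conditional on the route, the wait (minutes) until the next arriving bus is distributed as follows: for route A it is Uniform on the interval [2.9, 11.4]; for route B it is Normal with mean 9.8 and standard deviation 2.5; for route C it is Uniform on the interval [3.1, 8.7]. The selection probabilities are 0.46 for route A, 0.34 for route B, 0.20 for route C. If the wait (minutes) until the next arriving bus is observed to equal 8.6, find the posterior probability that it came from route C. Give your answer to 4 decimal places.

0.2585

Likelihoods f(8.6 | ·): A: 0.117647; B: 0.142213; C: 0.178571.
Posterior ∝ prior × likelihood. Numerator for C: 0.2·0.178571 = 0.0357143.
Normalizing constant: 0.46·0.117647 + 0.34·0.142213 + 0.2·0.178571 = 0.138184.
P(C | observation) = 0.0357143 / 0.138184 = 0.258454.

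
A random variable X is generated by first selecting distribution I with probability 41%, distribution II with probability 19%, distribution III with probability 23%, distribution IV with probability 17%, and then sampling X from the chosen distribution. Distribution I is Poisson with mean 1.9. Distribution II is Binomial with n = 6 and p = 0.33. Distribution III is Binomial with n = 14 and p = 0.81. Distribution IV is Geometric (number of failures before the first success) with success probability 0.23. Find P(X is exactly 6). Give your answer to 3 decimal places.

Conditional on each component, P(X = 6): I: 0.00977304; II: 0.00129147; III: 0.00144044; IV: 0.0479371.
By total probability, P(X = 6) = 0.41·0.00977304 + 0.19·0.00129147 + 0.23·0.00144044 + 0.17·0.0479371 = 0.0127329.

0.013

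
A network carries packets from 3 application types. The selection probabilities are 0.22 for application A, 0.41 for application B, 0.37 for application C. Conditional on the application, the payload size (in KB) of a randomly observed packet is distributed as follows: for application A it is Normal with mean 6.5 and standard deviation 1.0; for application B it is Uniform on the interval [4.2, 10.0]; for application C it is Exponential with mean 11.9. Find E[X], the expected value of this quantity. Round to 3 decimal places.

8.744

Component means — A: 6.5; B: 7.1; C: 11.9.
E[X] = 0.22·6.5 + 0.41·7.1 + 0.37·11.9 = 8.744.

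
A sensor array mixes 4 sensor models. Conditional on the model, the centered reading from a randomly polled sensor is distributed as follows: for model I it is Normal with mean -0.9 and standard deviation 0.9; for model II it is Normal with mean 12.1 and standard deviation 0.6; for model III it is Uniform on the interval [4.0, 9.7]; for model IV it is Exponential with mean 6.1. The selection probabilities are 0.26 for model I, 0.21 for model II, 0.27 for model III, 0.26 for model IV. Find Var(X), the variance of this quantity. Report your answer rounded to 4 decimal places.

31.0159

Per component, I: μ=-0.9, E[X²]=1.62; II: μ=12.1, E[X²]=146.77; III: μ=6.85, E[X²]=49.63; IV: μ=6.1, E[X²]=74.42.
E[X] = 0.26·-0.9 + 0.21·12.1 + 0.27·6.85 + 0.26·6.1 = 5.7425.
E[X²] = 0.26·1.62 + 0.21·146.77 + 0.27·49.63 + 0.26·74.42 = 63.9922.
Var(X) = E[X²] − (E[X])² = 63.9922 − 32.9763 = 31.0159.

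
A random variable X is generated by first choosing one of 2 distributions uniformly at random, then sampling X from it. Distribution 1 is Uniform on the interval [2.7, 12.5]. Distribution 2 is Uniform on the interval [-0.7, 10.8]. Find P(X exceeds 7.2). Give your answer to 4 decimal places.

0.4269

Conditional on each component, P(X > 7.2): 1: 0.540816; 2: 0.313043.
By total probability, P(X > 7.2) = 0.5·0.540816 + 0.5·0.313043 = 0.42693.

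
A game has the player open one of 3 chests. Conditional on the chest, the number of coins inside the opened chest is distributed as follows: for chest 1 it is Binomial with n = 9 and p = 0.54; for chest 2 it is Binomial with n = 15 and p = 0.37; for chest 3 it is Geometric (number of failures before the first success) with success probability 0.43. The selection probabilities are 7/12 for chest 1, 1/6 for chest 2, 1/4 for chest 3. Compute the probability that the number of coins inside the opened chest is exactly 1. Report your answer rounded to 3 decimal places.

0.068

Conditional on each chest, P(X = 1): 1: 0.00974314; 2: 0.00861114; 3: 0.2451.
By total probability, P(X = 1) = 0.583333·0.00974314 + 0.166667·0.00861114 + 0.25·0.2451 = 0.0683937.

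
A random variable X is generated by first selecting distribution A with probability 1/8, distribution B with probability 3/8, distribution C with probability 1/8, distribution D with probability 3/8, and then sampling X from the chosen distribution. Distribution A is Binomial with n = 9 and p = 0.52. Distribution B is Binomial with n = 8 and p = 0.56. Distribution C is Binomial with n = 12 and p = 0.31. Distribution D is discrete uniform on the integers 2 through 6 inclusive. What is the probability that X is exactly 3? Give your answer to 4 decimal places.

0.1829

Conditional on each component, P(X = 3): A: 0.144456; B: 0.162187; C: 0.232354; D: 0.2.
By total probability, P(X = 3) = 0.125·0.144456 + 0.375·0.162187 + 0.125·0.232354 + 0.375·0.2 = 0.182921.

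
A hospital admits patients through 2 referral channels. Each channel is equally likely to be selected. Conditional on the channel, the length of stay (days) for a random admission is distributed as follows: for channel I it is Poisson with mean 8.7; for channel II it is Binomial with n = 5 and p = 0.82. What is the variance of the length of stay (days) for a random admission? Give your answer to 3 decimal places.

Per component, I: μ=8.7, E[X²]=84.39; II: μ=4.1, E[X²]=17.548.
E[X] = 0.5·8.7 + 0.5·4.1 = 6.4.
E[X²] = 0.5·84.39 + 0.5·17.548 = 50.969.
Var(X) = E[X²] − (E[X])² = 50.969 − 40.96 = 10.009.

10.009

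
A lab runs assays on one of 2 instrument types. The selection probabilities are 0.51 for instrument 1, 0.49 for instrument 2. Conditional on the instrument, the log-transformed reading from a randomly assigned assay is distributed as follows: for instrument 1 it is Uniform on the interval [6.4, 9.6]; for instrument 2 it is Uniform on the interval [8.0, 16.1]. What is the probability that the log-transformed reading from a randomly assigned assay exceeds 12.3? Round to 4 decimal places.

Conditional on each instrument, P(X > 12.3): 1: 0; 2: 0.469136.
By total probability, P(X > 12.3) = 0.51·0 + 0.49·0.469136 = 0.229877.

0.2299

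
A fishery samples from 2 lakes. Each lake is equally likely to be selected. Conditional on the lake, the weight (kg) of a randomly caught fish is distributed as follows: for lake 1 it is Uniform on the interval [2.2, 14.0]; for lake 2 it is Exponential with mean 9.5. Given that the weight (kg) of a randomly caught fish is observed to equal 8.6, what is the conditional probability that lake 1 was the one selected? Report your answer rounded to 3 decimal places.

0.666

Likelihoods f(8.6 | ·): 1: 0.0847458; 2: 0.0425722.
Posterior ∝ prior × likelihood. Numerator for 1: 0.5·0.0847458 = 0.0423729.
Normalizing constant: 0.5·0.0847458 + 0.5·0.0425722 = 0.063659.
P(1 | observation) = 0.0423729 / 0.063659 = 0.665623.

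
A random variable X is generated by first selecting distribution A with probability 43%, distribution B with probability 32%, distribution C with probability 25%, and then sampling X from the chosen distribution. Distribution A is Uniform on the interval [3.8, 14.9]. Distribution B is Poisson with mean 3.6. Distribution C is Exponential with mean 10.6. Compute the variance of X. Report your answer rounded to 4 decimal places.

Per component, A: μ=9.35, E[X²]=97.69; B: μ=3.6, E[X²]=16.56; C: μ=10.6, E[X²]=224.72.
E[X] = 0.43·9.35 + 0.32·3.6 + 0.25·10.6 = 7.8225.
E[X²] = 0.43·97.69 + 0.32·16.56 + 0.25·224.72 = 103.486.
Var(X) = E[X²] − (E[X])² = 103.486 − 61.1915 = 42.2944.

42.2944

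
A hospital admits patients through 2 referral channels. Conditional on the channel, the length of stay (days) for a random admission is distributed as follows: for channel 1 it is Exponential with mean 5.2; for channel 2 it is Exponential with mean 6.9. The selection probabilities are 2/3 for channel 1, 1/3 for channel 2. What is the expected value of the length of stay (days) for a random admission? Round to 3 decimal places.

5.767

Component means — 1: 5.2; 2: 6.9.
E[X] = 0.666667·5.2 + 0.333333·6.9 = 5.76667.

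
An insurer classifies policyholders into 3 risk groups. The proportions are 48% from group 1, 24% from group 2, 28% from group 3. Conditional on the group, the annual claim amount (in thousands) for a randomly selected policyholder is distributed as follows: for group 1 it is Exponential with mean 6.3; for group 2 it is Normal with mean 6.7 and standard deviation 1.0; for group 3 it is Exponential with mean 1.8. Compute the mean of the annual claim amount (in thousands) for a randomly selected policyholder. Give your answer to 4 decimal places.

Component means — 1: 6.3; 2: 6.7; 3: 1.8.
E[X] = 0.48·6.3 + 0.24·6.7 + 0.28·1.8 = 5.136.

5.1360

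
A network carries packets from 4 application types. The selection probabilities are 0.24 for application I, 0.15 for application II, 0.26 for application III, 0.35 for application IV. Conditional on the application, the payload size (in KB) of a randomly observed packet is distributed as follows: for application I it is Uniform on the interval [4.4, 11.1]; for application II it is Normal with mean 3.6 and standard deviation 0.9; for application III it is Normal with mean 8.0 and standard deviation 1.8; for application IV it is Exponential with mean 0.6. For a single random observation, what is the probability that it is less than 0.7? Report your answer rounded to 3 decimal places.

Conditional on each application, P(X < 0.7): I: 0; II: 0.000636002; III: 2.50076e-05; IV: 0.688597.
By total probability, P(X < 0.7) = 0.24·0 + 0.15·0.000636002 + 0.26·2.50076e-05 + 0.35·0.688597 = 0.241111.

0.241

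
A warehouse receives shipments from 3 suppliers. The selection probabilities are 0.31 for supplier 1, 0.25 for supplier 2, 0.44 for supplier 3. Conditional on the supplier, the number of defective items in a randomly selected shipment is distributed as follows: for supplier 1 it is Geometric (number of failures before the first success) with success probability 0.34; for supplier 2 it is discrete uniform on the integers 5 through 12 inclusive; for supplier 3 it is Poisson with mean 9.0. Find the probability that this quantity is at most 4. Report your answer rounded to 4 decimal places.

Conditional on each supplier, P(X ≤ 4): 1: 0.874767; 2: 0; 3: 0.0549636.
By total probability, P(X ≤ 4) = 0.31·0.874767 + 0.25·0 + 0.44·0.0549636 = 0.295362.

0.2954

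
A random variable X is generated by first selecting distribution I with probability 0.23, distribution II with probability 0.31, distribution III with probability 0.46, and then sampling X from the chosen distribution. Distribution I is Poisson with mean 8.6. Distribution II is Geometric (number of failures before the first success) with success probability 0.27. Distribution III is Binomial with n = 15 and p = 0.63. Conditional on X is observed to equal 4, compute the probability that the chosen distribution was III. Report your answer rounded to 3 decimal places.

Likelihoods P(X=4 | ·): I: 0.0419614; II: 0.0766753; III: 0.00382573.
Posterior ∝ prior × likelihood. Numerator for III: 0.46·0.00382573 = 0.00175983.
Normalizing constant: 0.23·0.0419614 + 0.31·0.0766753 + 0.46·0.00382573 = 0.0351803.
P(III | observation) = 0.00175983 / 0.0351803 = 0.0500233.

0.050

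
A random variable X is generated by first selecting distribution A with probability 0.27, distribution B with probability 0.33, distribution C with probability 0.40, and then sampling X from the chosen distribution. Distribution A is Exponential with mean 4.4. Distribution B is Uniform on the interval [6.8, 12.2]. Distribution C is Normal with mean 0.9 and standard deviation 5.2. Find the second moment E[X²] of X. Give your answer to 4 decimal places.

For each component E[X²] = Var + (mean)², giving A: 38.72; B: 92.68; C: 27.85.
Overall E[X²] = 0.27·38.72 + 0.33·92.68 + 0.4·27.85 = 52.1788.

52.1788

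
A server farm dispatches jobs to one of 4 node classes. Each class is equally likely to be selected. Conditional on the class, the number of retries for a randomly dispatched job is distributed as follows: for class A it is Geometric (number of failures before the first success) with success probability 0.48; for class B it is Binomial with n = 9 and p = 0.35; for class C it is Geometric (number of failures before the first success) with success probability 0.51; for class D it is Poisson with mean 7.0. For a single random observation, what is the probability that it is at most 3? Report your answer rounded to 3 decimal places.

0.640

Conditional on each class, P(X ≤ 3): A: 0.926884; B: 0.608894; C: 0.942352; D: 0.0817654.
By total probability, P(X ≤ 3) = 0.25·0.926884 + 0.25·0.608894 + 0.25·0.942352 + 0.25·0.0817654 = 0.639974.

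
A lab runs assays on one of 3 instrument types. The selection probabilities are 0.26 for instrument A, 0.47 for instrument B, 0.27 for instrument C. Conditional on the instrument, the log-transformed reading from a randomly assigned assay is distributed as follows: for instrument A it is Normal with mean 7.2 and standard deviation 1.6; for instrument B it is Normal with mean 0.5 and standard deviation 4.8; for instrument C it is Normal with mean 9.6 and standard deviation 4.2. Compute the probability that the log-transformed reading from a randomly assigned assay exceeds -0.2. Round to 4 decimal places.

Conditional on each instrument, P(X > -0.2): A: 0.999998; B: 0.557974; C: 0.990185.
By total probability, P(X > -0.2) = 0.26·0.999998 + 0.47·0.557974 + 0.27·0.990185 = 0.789597.

0.7896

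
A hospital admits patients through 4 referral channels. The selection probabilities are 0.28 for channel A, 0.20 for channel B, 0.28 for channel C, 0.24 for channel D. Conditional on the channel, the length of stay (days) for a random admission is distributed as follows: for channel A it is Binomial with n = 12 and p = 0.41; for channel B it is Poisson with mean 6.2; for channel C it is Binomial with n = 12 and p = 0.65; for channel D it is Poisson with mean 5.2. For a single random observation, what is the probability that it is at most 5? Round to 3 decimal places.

0.425

Conditional on each channel, P(X ≤ 5): A: 0.638409; B: 0.414113; C: 0.0846321; D: 0.580913.
By total probability, P(X ≤ 5) = 0.28·0.638409 + 0.2·0.414113 + 0.28·0.0846321 + 0.24·0.580913 = 0.424693.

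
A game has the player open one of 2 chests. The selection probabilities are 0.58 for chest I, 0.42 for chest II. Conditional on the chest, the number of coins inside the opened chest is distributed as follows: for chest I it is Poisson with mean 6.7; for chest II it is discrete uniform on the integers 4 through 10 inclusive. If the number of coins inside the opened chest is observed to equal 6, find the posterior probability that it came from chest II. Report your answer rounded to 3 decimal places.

Likelihoods P(X=6 | ·): I: 0.154648; II: 0.142857.
Posterior ∝ prior × likelihood. Numerator for II: 0.42·0.142857 = 0.06.
Normalizing constant: 0.58·0.154648 + 0.42·0.142857 = 0.149696.
P(II | observation) = 0.06 / 0.149696 = 0.400813.

0.401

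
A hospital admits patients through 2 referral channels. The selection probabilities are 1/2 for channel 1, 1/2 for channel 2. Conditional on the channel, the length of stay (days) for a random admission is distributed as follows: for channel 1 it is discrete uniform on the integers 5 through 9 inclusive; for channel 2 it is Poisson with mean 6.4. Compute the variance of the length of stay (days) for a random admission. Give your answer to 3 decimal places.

4.290

Per component, 1: μ=7, E[X²]=51; 2: μ=6.4, E[X²]=47.36.
E[X] = 0.5·7 + 0.5·6.4 = 6.7.
E[X²] = 0.5·51 + 0.5·47.36 = 49.18.
Var(X) = E[X²] − (E[X])² = 49.18 − 44.89 = 4.29.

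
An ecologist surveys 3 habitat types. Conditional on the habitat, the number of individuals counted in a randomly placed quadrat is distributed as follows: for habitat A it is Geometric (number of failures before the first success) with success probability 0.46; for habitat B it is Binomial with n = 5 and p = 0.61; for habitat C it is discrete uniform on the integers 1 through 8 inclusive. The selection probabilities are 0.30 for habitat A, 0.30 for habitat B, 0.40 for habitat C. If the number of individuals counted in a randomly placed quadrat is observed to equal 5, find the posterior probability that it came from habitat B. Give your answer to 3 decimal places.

Likelihoods P(X=5 | ·): A: 0.0211216; B: 0.0844596; C: 0.125.
Posterior ∝ prior × likelihood. Numerator for B: 0.3·0.0844596 = 0.0253379.
Normalizing constant: 0.3·0.0211216 + 0.3·0.0844596 + 0.4·0.125 = 0.0816744.
P(B | observation) = 0.0253379 / 0.0816744 = 0.310231.

0.310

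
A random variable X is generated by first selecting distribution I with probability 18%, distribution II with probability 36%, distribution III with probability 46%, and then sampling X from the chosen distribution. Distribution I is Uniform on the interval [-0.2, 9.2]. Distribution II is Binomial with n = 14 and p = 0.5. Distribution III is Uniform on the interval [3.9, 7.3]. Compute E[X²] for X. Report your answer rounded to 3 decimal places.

For each component E[X²] = Var + (mean)², giving I: 27.6133; II: 52.5; III: 32.3233.
Overall E[X²] = 0.18·27.6133 + 0.36·52.5 + 0.46·32.3233 = 38.7391.

38.739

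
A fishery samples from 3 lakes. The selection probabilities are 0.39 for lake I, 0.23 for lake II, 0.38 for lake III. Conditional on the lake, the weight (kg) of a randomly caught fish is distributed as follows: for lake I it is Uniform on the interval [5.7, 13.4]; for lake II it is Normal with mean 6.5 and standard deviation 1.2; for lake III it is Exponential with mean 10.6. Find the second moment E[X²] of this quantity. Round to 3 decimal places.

For each component E[X²] = Var + (mean)², giving I: 96.1433; II: 43.69; III: 224.72.
Overall E[X²] = 0.39·96.1433 + 0.23·43.69 + 0.38·224.72 = 132.938.

132.938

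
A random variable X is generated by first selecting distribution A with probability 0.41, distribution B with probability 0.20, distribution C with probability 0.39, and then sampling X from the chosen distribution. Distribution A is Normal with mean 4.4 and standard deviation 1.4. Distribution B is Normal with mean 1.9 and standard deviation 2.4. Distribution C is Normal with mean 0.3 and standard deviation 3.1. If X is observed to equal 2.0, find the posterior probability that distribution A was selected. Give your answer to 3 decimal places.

0.260

Likelihoods f(2.0 | ·): A: 0.0655594; B: 0.166082; C: 0.110725.
Posterior ∝ prior × likelihood. Numerator for A: 0.41·0.0655594 = 0.0268794.
Normalizing constant: 0.41·0.0655594 + 0.2·0.166082 + 0.39·0.110725 = 0.103278.
P(A | observation) = 0.0268794 / 0.103278 = 0.260261.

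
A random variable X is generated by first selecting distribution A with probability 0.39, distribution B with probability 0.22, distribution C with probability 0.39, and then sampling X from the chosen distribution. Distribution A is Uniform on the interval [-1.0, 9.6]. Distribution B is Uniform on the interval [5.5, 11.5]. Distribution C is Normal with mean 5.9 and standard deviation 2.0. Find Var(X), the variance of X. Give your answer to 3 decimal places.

Per component, A: μ=4.3, E[X²]=27.8533; B: μ=8.5, E[X²]=75.25; C: μ=5.9, E[X²]=38.81.
E[X] = 0.39·4.3 + 0.22·8.5 + 0.39·5.9 = 5.848.
E[X²] = 0.39·27.8533 + 0.22·75.25 + 0.39·38.81 = 42.5537.
Var(X) = E[X²] − (E[X])² = 42.5537 − 34.1991 = 8.3546.

8.355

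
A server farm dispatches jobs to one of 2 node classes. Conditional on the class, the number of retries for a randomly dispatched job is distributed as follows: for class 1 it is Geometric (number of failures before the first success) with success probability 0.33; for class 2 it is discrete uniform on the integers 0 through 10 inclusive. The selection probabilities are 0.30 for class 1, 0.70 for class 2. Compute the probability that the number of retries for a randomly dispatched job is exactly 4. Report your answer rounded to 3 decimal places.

0.084

Conditional on each class, P(X = 4): 1: 0.0664987; 2: 0.0909091.
By total probability, P(X = 4) = 0.3·0.0664987 + 0.7·0.0909091 = 0.083586.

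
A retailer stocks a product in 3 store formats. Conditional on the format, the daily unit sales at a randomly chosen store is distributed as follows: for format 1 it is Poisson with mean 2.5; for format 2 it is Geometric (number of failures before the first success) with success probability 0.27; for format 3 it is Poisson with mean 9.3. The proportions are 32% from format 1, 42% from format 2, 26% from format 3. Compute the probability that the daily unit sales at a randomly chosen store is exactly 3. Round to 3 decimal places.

0.116

Conditional on each format, P(X = 3): 1: 0.213763; 2: 0.105035; 3: 0.0122563.
By total probability, P(X = 3) = 0.32·0.213763 + 0.42·0.105035 + 0.26·0.0122563 = 0.115705.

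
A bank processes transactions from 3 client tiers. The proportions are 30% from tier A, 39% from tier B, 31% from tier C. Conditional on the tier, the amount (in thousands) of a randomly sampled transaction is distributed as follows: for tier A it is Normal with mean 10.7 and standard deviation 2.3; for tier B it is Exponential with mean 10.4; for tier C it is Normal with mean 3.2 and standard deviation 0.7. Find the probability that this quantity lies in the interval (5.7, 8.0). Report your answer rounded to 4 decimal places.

0.0764

Conditional on each tier, P(5.7 < X < 8.0): A: 0.105359; B: 0.114691; C: 0.00017752.
By total probability, P(5.7 < X < 8.0) = 0.3·0.105359 + 0.39·0.114691 + 0.31·0.00017752 = 0.0763923.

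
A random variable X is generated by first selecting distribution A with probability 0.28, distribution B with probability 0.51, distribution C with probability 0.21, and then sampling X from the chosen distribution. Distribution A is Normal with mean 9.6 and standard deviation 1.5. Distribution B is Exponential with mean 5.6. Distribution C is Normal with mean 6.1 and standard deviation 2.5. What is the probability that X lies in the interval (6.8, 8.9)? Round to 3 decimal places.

Conditional on each component, P(6.8 < X < 8.9): A: 0.289395; B: 0.0928507; C: 0.258382.
By total probability, P(6.8 < X < 8.9) = 0.28·0.289395 + 0.51·0.0928507 + 0.21·0.258382 = 0.182645.

0.183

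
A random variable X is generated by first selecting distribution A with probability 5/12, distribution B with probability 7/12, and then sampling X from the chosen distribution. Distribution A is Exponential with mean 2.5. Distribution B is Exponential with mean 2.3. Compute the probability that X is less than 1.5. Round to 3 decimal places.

Conditional on each component, P(X < 1.5): A: 0.451188; B: 0.479088.
By total probability, P(X < 1.5) = 0.416667·0.451188 + 0.583333·0.479088 = 0.467463.

0.467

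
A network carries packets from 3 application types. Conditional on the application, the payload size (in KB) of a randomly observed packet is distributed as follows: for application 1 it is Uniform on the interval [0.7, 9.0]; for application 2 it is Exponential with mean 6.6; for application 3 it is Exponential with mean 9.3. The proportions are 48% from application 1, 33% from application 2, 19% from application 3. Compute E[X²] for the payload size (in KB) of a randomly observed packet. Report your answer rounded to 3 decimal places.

For each component E[X²] = Var + (mean)², giving 1: 29.2633; 2: 87.12; 3: 172.98.
Overall E[X²] = 0.48·29.2633 + 0.33·87.12 + 0.19·172.98 = 75.6622.

75.662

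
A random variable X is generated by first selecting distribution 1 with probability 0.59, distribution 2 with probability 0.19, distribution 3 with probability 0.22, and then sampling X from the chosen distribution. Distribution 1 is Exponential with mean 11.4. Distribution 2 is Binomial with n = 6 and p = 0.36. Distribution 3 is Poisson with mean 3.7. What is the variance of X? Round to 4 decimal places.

Per component, 1: μ=11.4, E[X²]=259.92; 2: μ=2.16, E[X²]=6.048; 3: μ=3.7, E[X²]=17.39.
E[X] = 0.59·11.4 + 0.19·2.16 + 0.22·3.7 = 7.9504.
E[X²] = 0.59·259.92 + 0.19·6.048 + 0.22·17.39 = 158.328.
Var(X) = E[X²] − (E[X])² = 158.328 − 63.2089 = 95.1189.

95.1189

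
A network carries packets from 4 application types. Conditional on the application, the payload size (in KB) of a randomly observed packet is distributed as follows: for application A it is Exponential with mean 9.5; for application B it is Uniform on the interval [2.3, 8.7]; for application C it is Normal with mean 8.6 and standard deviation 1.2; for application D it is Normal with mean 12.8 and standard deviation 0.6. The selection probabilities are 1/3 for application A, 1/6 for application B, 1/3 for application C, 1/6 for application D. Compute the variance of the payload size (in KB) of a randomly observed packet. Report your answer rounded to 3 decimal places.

35.770

Per component, A: μ=9.5, E[X²]=180.5; B: μ=5.5, E[X²]=33.6633; C: μ=8.6, E[X²]=75.4; D: μ=12.8, E[X²]=164.2.
E[X] = 0.333333·9.5 + 0.166667·5.5 + 0.333333·8.6 + 0.166667·12.8 = 9.08333.
E[X²] = 0.333333·180.5 + 0.166667·33.6633 + 0.333333·75.4 + 0.166667·164.2 = 118.277.
Var(X) = E[X²] − (E[X])² = 118.277 − 82.5069 = 35.7703.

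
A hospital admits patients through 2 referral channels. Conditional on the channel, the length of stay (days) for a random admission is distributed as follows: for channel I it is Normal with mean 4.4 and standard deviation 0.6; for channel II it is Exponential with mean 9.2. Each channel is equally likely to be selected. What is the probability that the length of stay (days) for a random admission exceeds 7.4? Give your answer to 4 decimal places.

Conditional on each channel, P(X > 7.4): I: 2.86652e-07; II: 0.44738.
By total probability, P(X > 7.4) = 0.5·2.86652e-07 + 0.5·0.44738 = 0.22369.

0.2237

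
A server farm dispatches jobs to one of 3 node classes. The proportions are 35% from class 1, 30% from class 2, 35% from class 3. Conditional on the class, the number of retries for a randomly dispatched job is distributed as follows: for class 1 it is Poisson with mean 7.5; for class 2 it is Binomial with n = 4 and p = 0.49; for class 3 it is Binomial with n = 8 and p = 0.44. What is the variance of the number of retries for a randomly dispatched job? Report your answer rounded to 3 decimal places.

Per component, 1: μ=7.5, E[X²]=63.75; 2: μ=1.96, E[X²]=4.8412; 3: μ=3.52, E[X²]=14.3616.
E[X] = 0.35·7.5 + 0.3·1.96 + 0.35·3.52 = 4.445.
E[X²] = 0.35·63.75 + 0.3·4.8412 + 0.35·14.3616 = 28.7914.
Var(X) = E[X²] − (E[X])² = 28.7914 − 19.758 = 9.03339.

9.033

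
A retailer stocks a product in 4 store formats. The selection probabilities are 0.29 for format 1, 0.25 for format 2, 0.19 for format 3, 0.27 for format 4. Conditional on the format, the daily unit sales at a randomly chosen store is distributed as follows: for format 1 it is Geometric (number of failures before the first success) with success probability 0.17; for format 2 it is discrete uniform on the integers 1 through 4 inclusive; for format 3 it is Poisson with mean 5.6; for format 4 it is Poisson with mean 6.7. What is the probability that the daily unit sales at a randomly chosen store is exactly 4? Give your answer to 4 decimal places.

Conditional on each format, P(X = 4): 1: 0.0806791; 2: 0.25; 3: 0.151528; 4: 0.103351.
By total probability, P(X = 4) = 0.29·0.0806791 + 0.25·0.25 + 0.19·0.151528 + 0.27·0.103351 = 0.142592.

0.1426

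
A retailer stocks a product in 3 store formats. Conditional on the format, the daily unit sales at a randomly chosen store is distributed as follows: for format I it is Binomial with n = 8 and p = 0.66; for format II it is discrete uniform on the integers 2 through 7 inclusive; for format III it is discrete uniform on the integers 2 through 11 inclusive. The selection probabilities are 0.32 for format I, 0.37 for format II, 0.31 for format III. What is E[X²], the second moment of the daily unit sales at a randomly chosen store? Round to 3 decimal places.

For each component E[X²] = Var + (mean)², giving I: 29.6736; II: 23.1667; III: 50.5.
Overall E[X²] = 0.32·29.6736 + 0.37·23.1667 + 0.31·50.5 = 33.7222.

33.722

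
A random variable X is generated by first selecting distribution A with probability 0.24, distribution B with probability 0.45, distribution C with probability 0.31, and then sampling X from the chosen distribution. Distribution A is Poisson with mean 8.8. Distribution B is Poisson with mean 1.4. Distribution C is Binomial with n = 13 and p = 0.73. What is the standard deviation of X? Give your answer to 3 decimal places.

Per component, A: μ=8.8, E[X²]=86.24; B: μ=1.4, E[X²]=3.36; C: μ=9.49, E[X²]=92.6224.
E[X] = 0.24·8.8 + 0.45·1.4 + 0.31·9.49 = 5.6839.
E[X²] = 0.24·86.24 + 0.45·3.36 + 0.31·92.6224 = 50.9225.
Var(X) = E[X²] − (E[X])² = 50.9225 − 32.3067 = 18.6158.
SD(X) = √18.6158 = 4.31461.

4.315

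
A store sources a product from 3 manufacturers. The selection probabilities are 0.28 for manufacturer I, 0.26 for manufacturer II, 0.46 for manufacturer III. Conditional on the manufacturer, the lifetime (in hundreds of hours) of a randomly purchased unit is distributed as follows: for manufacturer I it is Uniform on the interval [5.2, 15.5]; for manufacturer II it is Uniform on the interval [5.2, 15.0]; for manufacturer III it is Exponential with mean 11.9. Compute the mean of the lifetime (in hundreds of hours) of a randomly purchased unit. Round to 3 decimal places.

10.998

Component means — I: 10.35; II: 10.1; III: 11.9.
E[X] = 0.28·10.35 + 0.26·10.1 + 0.46·11.9 = 10.998.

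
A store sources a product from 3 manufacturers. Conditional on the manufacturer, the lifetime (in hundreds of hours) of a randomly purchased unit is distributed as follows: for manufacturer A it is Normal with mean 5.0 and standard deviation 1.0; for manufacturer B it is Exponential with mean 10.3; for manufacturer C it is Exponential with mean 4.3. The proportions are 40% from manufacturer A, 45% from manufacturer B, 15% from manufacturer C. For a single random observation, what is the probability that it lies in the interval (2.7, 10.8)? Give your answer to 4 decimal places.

Conditional on each manufacturer, P(2.7 < X < 10.8): A: 0.989276; B: 0.418959; C: 0.452572.
By total probability, P(2.7 < X < 10.8) = 0.4·0.989276 + 0.45·0.418959 + 0.15·0.452572 = 0.652128.

0.6521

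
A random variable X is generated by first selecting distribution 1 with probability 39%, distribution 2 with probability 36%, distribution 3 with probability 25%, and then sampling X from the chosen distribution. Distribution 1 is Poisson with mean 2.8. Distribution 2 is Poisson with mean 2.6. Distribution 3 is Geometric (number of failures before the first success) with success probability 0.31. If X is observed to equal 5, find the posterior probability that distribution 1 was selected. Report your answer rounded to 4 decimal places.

Likelihoods P(X=5 | ·): 1: 0.0872136; 2: 0.0735394; 3: 0.048485.
Posterior ∝ prior × likelihood. Numerator for 1: 0.39·0.0872136 = 0.0340133.
Normalizing constant: 0.39·0.0872136 + 0.36·0.0735394 + 0.25·0.048485 = 0.0726087.
P(1 | observation) = 0.0340133 / 0.0726087 = 0.468447.

0.4684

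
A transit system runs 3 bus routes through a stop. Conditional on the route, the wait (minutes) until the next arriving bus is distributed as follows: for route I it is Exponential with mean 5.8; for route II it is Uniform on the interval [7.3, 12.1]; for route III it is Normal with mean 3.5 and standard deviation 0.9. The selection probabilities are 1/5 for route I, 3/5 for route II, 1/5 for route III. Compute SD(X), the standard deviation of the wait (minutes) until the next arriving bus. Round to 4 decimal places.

3.8330

Per component, I: μ=5.8, E[X²]=67.28; II: μ=9.7, E[X²]=96.01; III: μ=3.5, E[X²]=13.06.
E[X] = 0.2·5.8 + 0.6·9.7 + 0.2·3.5 = 7.68.
E[X²] = 0.2·67.28 + 0.6·96.01 + 0.2·13.06 = 73.674.
Var(X) = E[X²] − (E[X])² = 73.674 − 58.9824 = 14.6916.
SD(X) = √14.6916 = 3.83296.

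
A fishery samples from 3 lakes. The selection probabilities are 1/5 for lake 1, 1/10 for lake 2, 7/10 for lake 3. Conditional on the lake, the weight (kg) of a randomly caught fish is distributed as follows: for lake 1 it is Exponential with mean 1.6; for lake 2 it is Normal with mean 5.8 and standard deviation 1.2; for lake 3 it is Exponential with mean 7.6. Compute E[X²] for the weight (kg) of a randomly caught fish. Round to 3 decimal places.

For each component E[X²] = Var + (mean)², giving 1: 5.12; 2: 35.08; 3: 115.52.
Overall E[X²] = 0.2·5.12 + 0.1·35.08 + 0.7·115.52 = 85.396.

85.396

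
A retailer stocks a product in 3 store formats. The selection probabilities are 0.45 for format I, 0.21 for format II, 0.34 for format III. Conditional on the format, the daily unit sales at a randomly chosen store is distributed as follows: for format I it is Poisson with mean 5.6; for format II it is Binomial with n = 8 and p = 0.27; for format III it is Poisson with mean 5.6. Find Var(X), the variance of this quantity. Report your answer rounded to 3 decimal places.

Per component, I: μ=5.6, E[X²]=36.96; II: μ=2.16, E[X²]=6.2424; III: μ=5.6, E[X²]=36.96.
E[X] = 0.45·5.6 + 0.21·2.16 + 0.34·5.6 = 4.8776.
E[X²] = 0.45·36.96 + 0.21·6.2424 + 0.34·36.96 = 30.5093.
Var(X) = E[X²] − (E[X])² = 30.5093 − 23.791 = 6.71832.

6.718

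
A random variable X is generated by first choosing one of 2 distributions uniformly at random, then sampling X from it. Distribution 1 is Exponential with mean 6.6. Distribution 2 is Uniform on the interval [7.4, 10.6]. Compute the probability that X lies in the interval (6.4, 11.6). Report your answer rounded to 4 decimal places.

Conditional on each component, P(6.4 < X < 11.6): 1: 0.206735; 2: 1.
By total probability, P(6.4 < X < 11.6) = 0.5·0.206735 + 0.5·1 = 0.603368.

0.6034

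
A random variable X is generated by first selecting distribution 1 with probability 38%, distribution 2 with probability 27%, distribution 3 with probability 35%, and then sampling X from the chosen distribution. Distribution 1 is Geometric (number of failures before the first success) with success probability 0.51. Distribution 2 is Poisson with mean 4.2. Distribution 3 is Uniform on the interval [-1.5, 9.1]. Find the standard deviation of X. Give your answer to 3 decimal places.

2.700

Per component, 1: μ=0.960784, E[X²]=2.807; 2: μ=4.2, E[X²]=21.84; 3: μ=3.8, E[X²]=23.8033.
E[X] = 0.38·0.960784 + 0.27·4.2 + 0.35·3.8 = 2.8291.
E[X²] = 0.38·2.807 + 0.27·21.84 + 0.35·23.8033 = 15.2946.
Var(X) = E[X²] − (E[X])² = 15.2946 − 8.0038 = 7.29083.
SD(X) = √7.29083 = 2.70015.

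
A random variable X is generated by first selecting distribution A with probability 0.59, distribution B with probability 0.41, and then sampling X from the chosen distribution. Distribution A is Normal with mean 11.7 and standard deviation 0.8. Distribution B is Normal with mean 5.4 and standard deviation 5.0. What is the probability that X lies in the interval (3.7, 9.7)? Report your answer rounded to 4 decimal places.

Conditional on each component, P(3.7 < X < 9.7): A: 0.00620967; B: 0.438177.
By total probability, P(3.7 < X < 9.7) = 0.59·0.00620967 + 0.41·0.438177 = 0.183316.

0.1833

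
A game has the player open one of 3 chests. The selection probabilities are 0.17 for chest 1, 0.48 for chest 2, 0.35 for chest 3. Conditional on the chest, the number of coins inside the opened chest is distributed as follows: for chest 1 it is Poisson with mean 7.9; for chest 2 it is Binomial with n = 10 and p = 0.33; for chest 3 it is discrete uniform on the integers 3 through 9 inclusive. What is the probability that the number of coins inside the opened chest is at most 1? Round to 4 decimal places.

Conditional on each chest, P(X ≤ 1): 1: 0.00329962; 2: 0.10801; 3: 0.
By total probability, P(X ≤ 1) = 0.17·0.00329962 + 0.48·0.10801 + 0.35·0 = 0.0524057.

0.0524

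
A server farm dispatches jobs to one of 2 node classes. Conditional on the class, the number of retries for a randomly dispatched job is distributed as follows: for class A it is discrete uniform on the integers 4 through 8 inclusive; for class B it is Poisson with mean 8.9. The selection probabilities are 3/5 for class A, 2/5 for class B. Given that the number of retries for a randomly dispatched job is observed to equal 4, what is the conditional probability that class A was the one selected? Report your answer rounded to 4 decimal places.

0.8938

Likelihoods P(X=4 | ·): A: 0.2; B: 0.0356556.
Posterior ∝ prior × likelihood. Numerator for A: 0.6·0.2 = 0.12.
Normalizing constant: 0.6·0.2 + 0.4·0.0356556 = 0.134262.
P(A | observation) = 0.12 / 0.134262 = 0.893773.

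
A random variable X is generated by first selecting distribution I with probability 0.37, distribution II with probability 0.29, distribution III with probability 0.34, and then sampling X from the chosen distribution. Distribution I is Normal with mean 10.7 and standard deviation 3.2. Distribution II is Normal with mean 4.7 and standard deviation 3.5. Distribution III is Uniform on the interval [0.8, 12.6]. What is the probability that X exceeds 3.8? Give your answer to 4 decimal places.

Conditional on each component, P(X > 3.8): I: 0.984468; II: 0.601466; III: 0.745763.
By total probability, P(X > 3.8) = 0.37·0.984468 + 0.29·0.601466 + 0.34·0.745763 = 0.792238.

0.7922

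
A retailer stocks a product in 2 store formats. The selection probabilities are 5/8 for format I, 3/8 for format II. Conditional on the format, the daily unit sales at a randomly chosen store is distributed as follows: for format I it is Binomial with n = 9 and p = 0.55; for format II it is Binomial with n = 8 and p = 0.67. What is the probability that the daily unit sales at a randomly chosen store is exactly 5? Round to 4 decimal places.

Conditional on each format, P(X = 5): I: 0.260036; II: 0.271709.
By total probability, P(X = 5) = 0.625·0.260036 + 0.375·0.271709 = 0.264414.

0.2644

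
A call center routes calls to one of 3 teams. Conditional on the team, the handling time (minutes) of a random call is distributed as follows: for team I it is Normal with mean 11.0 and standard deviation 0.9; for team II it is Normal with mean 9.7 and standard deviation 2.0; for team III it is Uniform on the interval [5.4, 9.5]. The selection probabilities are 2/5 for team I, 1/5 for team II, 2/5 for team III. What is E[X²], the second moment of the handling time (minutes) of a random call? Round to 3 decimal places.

91.103

For each component E[X²] = Var + (mean)², giving I: 121.81; II: 98.09; III: 56.9033.
Overall E[X²] = 0.4·121.81 + 0.2·98.09 + 0.4·56.9033 = 91.1033.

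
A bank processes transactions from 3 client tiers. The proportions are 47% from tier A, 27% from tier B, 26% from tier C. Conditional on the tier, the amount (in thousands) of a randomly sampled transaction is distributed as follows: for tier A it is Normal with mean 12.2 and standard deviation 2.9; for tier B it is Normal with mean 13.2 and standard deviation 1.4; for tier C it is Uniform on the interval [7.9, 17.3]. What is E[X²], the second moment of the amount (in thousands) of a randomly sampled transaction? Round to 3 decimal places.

164.674

For each component E[X²] = Var + (mean)², giving A: 157.25; B: 176.2; C: 166.123.
Overall E[X²] = 0.47·157.25 + 0.27·176.2 + 0.26·166.123 = 164.674.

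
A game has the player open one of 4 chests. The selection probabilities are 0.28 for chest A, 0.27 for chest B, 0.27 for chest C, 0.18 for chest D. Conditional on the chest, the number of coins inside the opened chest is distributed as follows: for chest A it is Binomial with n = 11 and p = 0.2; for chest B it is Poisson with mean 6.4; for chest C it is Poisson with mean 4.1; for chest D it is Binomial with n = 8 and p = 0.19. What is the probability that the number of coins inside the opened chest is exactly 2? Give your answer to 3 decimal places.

0.181

Conditional on each chest, P(X = 2): A: 0.295279; B: 0.0340287; C: 0.139293; D: 0.28548.
By total probability, P(X = 2) = 0.28·0.295279 + 0.27·0.0340287 + 0.27·0.139293 + 0.18·0.28548 = 0.180861.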